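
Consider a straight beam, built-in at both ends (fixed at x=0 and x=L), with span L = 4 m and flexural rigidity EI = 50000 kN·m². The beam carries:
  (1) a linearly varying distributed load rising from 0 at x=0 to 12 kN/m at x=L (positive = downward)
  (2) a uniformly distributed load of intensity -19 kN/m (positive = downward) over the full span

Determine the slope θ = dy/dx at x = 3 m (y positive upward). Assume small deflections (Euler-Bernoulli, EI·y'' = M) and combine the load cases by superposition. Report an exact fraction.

θ(3) = -257/2000000 rad

Load 1 — triangular load w₀=12 kN/m (0→w₀ over full span):
  θ_1 = -w₀(2x(L-x)(L-2x)(x+2L)+x²(L-x)²)/(120LEI) = -12·(2·3·(4-3)·(4-2·3)·(3+2·4)+3²·(4-3)²)/(120·4·50000) = 123/2000000 rad
Load 2 — uniform load w=-19 kN/m over full span:
  θ_2 = -wx(L-x)(L-2x)/(12EI) = -(-19)·3·(4-3)·(4-2·3)/(12·50000) = -19/100000 rad
Superposition: θ = Σ θ_i = -257/2000000 rad ≈ -0.000129 rad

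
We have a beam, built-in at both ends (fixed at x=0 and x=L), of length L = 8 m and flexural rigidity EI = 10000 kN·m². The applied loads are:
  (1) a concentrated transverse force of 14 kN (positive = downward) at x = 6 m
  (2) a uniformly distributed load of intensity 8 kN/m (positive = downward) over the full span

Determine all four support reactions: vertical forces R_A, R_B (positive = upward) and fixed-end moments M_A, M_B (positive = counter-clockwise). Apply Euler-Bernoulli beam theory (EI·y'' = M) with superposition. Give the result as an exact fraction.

R_A = 547/16 kN, M_A = 575/12 kN·m, R_B = 701/16 kN, M_B = -701/12 kN·m

Load 1 — point force P=14 kN at a=6 m (b=L-a=2):
  R_A = Pb²(3a+b)/L³ = 14·2²·(3·6+2)/8³ = 35/16 kN
  M_A = Pab²/L² = 14·6·2²/8² = 21/4 kN·m
  R_B = Pa²(a+3b)/L³ = 14·6²·(6+3·2)/8³ = 189/16 kN
  M_B = -Pa²b/L² = -14·6²·2/8² = -63/4 kN·m
Load 2 — uniform load w=8 kN/m over full span:
  R_A = wL/2 = 8·8/2 = 32 kN
  M_A = wL²/12 = 8·8²/12 = 128/3 kN·m
  R_B = wL/2 = 8·8/2 = 32 kN
  M_B = -wL²/12 = -8·8²/12 = -128/3 kN·m
Superposition: R_A = 547/16 kN, M_A = 575/12 kN·m, R_B = 701/16 kN, M_B = -701/12 kN·m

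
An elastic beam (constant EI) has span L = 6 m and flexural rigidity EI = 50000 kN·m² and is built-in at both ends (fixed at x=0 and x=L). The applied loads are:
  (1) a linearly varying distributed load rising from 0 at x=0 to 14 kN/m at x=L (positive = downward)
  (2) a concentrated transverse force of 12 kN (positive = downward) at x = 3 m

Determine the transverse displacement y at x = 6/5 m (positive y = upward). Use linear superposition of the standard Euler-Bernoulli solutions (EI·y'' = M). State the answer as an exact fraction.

Load 1 — triangular load w₀=14 kN/m (0→w₀ over full span):
  y_1 = -w₀x²(L-x)²(x+2L)/(120LEI) = -14·(6/5)²·(6-(6/5))²·((6/5)+2·6)/(120·6·50000) = -8316/48828125 m
Load 2 — point force P=12 kN at a=3 m (b=L-a=3):
  y_2 = -Pb²x²(3aL-(3a+b)x)/(6L³EI)  [x≤a] = -12·3²·(6/5)²·(3·3·6-(3·3+3)·(6/5))/(6·6³·50000) = -297/3125000 m
Superposition: y = Σ y_i = -103653/390625000 m ≈ -0.000265 m

y(6/5) = -103653/390625000 m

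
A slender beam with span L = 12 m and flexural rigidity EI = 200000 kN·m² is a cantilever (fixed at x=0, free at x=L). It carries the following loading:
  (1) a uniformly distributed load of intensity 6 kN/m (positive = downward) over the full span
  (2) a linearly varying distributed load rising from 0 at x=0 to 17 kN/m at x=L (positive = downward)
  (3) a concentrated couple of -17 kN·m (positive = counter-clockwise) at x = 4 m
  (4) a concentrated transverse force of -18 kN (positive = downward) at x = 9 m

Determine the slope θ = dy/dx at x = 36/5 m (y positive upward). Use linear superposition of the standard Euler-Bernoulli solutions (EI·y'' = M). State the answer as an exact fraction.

θ(36/5) = -683681/31250000 rad

Load 1 — uniform load w=6 kN/m over full span:
  θ_1 = -wx(x²-3Lx+3L²)/(6EI) = -6·(36/5)·((36/5)²-3·12·(36/5)+3·12²)/(6·200000) = -3159/390625 rad
Load 2 — triangular load w₀=17 kN/m (0→w₀ over full span):
  θ_2 = (w₀Lx²/4-w₀L²x/3-w₀x⁴/(24L))/EI = (17·12·(36/5)²/4-17·12²·(36/5)/3-17·(36/5)⁴/(24·12))/200000 = -264843/15625000 rad
Load 3 — applied couple M₀=-17 kN·m at a=4 m (b=L-a=8):
  θ_3 = M₀a/EI  [x>a] = (-17)·4/200000 = -17/50000 rad
Load 4 — point force P=-18 kN at a=9 m (b=L-a=3):
  θ_4 = -Px(2a-x)/(2EI)  [x≤a] = -(-18)·(36/5)·(2·9-(36/5))/(2·200000) = 2187/625000 rad
Superposition: θ = Σ θ_i = -683681/31250000 rad ≈ -0.021878 rad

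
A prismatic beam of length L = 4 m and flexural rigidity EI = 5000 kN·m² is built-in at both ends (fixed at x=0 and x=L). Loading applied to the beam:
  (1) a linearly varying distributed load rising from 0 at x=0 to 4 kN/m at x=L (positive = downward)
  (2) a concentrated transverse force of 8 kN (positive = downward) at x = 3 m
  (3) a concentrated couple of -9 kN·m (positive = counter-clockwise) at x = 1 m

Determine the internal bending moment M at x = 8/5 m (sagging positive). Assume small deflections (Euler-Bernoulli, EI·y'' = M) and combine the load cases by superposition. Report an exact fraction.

M(8/5) = 9573/2000 kN·m

Load 1 — triangular load w₀=4 kN/m (0→w₀ over full span):
  M_1 = 3w₀Lx/20 - w₀L²/30 - w₀x³/(6L) = 3·4·4·(8/5)/20 - 4·4²/30 - 4·(8/5)³/(6·4) = 128/125 kN·m
Load 2 — point force P=8 kN at a=3 m (b=L-a=1):
  M_2 = Pb²(3a+b)x/L³ - Pab²/L²  [x≤a] = 8·1²·(3·3+1)·(8/5)/4³ - 8·3·1²/4² = 1/2 kN·m
Load 3 — applied couple M₀=-9 kN·m at a=1 m (b=L-a=3):
  M_3 = R_Ax - M_A - M₀  [x>a] with R_A=-81/32, M_A=27/16 = (-81/32)·(8/5) - (27/16) - (-9) = 261/80 kN·m
Superposition: M = Σ M_i = 9573/2000 kN·m ≈ 4.786500 kN·m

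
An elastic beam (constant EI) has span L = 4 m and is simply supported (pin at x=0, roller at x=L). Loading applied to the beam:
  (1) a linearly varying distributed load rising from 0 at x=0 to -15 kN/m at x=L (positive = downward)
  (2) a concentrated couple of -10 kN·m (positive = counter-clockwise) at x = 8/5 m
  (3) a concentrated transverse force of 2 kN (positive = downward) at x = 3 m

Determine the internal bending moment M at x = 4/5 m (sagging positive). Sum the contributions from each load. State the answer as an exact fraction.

M(4/5) = -232/25 kN·m

Load 1 — triangular load w₀=-15 kN/m (0→w₀ over full span):
  M_1 = w₀Lx/6 - w₀x³/(6L) = (-15)·4·(4/5)/6 - (-15)·(4/5)³/(6·4) = -192/25 kN·m
Load 2 — applied couple M₀=-10 kN·m at a=8/5 m (b=L-a=12/5):
  M_2 = M₀x/L  [x≤a] = (-10)·(4/5)/4 = -2 kN·m
Load 3 — point force P=2 kN at a=3 m (b=L-a=1):
  M_3 = Pbx/L  [x≤a] = 2·1·(4/5)/4 = 2/5 kN·m
Superposition: M = Σ M_i = -232/25 kN·m ≈ -9.280000 kN·m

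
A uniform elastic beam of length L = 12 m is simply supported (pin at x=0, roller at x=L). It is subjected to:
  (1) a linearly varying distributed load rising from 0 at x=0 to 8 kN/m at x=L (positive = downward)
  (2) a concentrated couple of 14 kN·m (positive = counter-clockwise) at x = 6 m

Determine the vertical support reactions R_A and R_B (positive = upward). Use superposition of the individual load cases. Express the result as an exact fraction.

Load 1 — triangular load w₀=8 kN/m (0→w₀ over full span):
  R_A = w₀L/6 = 8·12/6 = 16 kN
  R_B = w₀L/3 = 8·12/3 = 32 kN
Load 2 — applied couple M₀=14 kN·m at a=6 m (b=L-a=6):
  R_A = M₀/L = 14/12 = 7/6 kN
  R_B = -M₀/L = -14/12 = -7/6 kN
Superposition: R_A = 103/6 kN, R_B = 185/6 kN

R_A = 103/6 kN, R_B = 185/6 kN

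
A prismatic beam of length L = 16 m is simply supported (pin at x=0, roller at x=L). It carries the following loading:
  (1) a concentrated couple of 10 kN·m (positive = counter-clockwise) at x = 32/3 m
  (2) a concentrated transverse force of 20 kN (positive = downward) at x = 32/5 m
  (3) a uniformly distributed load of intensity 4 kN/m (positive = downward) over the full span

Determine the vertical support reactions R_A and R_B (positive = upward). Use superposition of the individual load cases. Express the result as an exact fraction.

Load 1 — applied couple M₀=10 kN·m at a=32/3 m (b=L-a=16/3):
  R_A = M₀/L = 10/16 = 5/8 kN
  R_B = -M₀/L = -10/16 = -5/8 kN
Load 2 — point force P=20 kN at a=32/5 m (b=L-a=48/5):
  R_A = Pb/L = 20·(48/5)/16 = 12 kN
  R_B = Pa/L = 20·(32/5)/16 = 8 kN
Load 3 — uniform load w=4 kN/m over full span:
  R_A = wL/2 = 4·16/2 = 32 kN
  R_B = wL/2 = 4·16/2 = 32 kN
Superposition: R_A = 357/8 kN, R_B = 315/8 kN

R_A = 357/8 kN, R_B = 315/8 kN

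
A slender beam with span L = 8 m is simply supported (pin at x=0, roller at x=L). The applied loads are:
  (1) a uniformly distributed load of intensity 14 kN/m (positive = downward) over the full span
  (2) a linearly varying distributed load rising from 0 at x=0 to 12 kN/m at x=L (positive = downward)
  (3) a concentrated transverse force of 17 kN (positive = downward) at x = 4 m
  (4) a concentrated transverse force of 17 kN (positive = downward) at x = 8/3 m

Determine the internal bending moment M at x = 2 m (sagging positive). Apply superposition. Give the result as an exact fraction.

M(2) = 461/3 kN·m

Load 1 — uniform load w=14 kN/m over full span:
  M_1 = wx(L-x)/2 = 14·2·(8-2)/2 = 84 kN·m
Load 2 — triangular load w₀=12 kN/m (0→w₀ over full span):
  M_2 = w₀Lx/6 - w₀x³/(6L) = 12·8·2/6 - 12·2³/(6·8) = 30 kN·m
Load 3 — point force P=17 kN at a=4 m (b=L-a=4):
  M_3 = Pbx/L  [x≤a] = 17·4·2/8 = 17 kN·m
Load 4 — point force P=17 kN at a=8/3 m (b=L-a=16/3):
  M_4 = Pbx/L  [x≤a] = 17·(16/3)·2/8 = 68/3 kN·m
Superposition: M = Σ M_i = 461/3 kN·m ≈ 153.666667 kN·m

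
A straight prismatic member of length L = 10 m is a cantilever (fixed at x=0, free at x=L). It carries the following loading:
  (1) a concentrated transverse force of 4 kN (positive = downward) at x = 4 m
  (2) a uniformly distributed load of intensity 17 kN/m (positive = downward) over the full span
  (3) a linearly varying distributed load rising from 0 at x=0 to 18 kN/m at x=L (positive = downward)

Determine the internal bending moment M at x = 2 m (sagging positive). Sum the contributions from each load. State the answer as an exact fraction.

Load 1 — point force P=4 kN at a=4 m (b=L-a=6):
  M_1 = -P(a-x)  [x≤a] = -4·(4-2) = -8 kN·m
Load 2 — uniform load w=17 kN/m over full span:
  M_2 = -w(L-x)²/2 = -17·(10-2)²/2 = -544 kN·m
Load 3 — triangular load w₀=18 kN/m (0→w₀ over full span):
  M_3 = w₀Lx/2 - w₀L²/3 - w₀x³/(6L) = 18·10·2/2 - 18·10²/3 - 18·2³/(6·10) = -2112/5 kN·m
Superposition: M = Σ M_i = -4872/5 kN·m ≈ -974.400000 kN·m

M(2) = -4872/5 kN·m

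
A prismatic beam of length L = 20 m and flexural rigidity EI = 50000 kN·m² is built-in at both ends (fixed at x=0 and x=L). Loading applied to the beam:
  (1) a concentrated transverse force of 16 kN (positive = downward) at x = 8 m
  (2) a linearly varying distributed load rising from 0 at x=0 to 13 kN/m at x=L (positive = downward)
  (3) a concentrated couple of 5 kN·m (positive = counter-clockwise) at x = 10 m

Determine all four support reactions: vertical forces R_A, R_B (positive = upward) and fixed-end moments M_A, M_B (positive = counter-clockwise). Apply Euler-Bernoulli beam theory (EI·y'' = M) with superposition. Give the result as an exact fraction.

R_A = 49743/1000 kN, M_A = 66199/300 kN·m, R_B = 96257/1000 kN, M_B = -28947/100 kN·m

Load 1 — point force P=16 kN at a=8 m (b=L-a=12):
  R_A = Pb²(3a+b)/L³ = 16·12²·(3·8+12)/20³ = 1296/125 kN
  M_A = Pab²/L² = 16·8·12²/20² = 1152/25 kN·m
  R_B = Pa²(a+3b)/L³ = 16·8²·(8+3·12)/20³ = 704/125 kN
  M_B = -Pa²b/L² = -16·8²·12/20² = -768/25 kN·m
Load 2 — triangular load w₀=13 kN/m (0→w₀ over full span):
  R_A = 3w₀L/20 = 3·13·20/20 = 39 kN
  M_A = w₀L²/30 = 13·20²/30 = 520/3 kN·m
  R_B = 7w₀L/20 = 7·13·20/20 = 91 kN
  M_B = -w₀L²/20 = -13·20²/20 = -260 kN·m
Load 3 — applied couple M₀=5 kN·m at a=10 m (b=L-a=10):
  R_A = 6M₀ab/L³ = 6·5·10·10/20³ = 3/8 kN
  M_A = M₀b(2a-b)/L² = 5·10·(2·10-10)/20² = 5/4 kN·m
  R_B = -6M₀ab/L³ = -6·5·10·10/20³ = -3/8 kN
  M_B = M₀a(2b-a)/L² = 5·10·(2·10-10)/20² = 5/4 kN·m
Superposition: R_A = 49743/1000 kN, M_A = 66199/300 kN·m, R_B = 96257/1000 kN, M_B = -28947/100 kN·m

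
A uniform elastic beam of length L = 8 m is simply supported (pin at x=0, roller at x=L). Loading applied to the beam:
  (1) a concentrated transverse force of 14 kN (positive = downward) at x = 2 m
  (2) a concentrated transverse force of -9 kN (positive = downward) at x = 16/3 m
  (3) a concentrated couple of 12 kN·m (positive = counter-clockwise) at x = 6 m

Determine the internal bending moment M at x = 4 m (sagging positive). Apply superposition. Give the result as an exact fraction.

M(4) = 8 kN·m

Load 1 — point force P=14 kN at a=2 m (b=L-a=6):
  M_1 = Pa(L-x)/L  [x>a] = 14·2·(8-4)/8 = 14 kN·m
Load 2 — point force P=-9 kN at a=16/3 m (b=L-a=8/3):
  M_2 = Pbx/L  [x≤a] = (-9)·(8/3)·4/8 = -12 kN·m
Load 3 — applied couple M₀=12 kN·m at a=6 m (b=L-a=2):
  M_3 = M₀x/L  [x≤a] = 12·4/8 = 6 kN·m
Superposition: M = Σ M_i = 8 kN·m ≈ 8.000000 kN·m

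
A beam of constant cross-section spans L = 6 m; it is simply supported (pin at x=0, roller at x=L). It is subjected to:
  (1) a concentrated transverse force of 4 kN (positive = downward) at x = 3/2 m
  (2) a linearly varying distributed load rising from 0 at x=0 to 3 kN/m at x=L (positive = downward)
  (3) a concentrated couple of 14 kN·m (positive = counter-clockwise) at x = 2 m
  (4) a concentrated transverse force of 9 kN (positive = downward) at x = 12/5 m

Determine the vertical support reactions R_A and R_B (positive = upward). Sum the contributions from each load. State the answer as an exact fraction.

Load 1 — point force P=4 kN at a=3/2 m (b=L-a=9/2):
  R_A = Pb/L = 4·(9/2)/6 = 3 kN
  R_B = Pa/L = 4·(3/2)/6 = 1 kN
Load 2 — triangular load w₀=3 kN/m (0→w₀ over full span):
  R_A = w₀L/6 = 3·6/6 = 3 kN
  R_B = w₀L/3 = 3·6/3 = 6 kN
Load 3 — applied couple M₀=14 kN·m at a=2 m (b=L-a=4):
  R_A = M₀/L = 14/6 = 7/3 kN
  R_B = -M₀/L = -14/6 = -7/3 kN
Load 4 — point force P=9 kN at a=12/5 m (b=L-a=18/5):
  R_A = Pb/L = 9·(18/5)/6 = 27/5 kN
  R_B = Pa/L = 9·(12/5)/6 = 18/5 kN
Superposition: R_A = 206/15 kN, R_B = 124/15 kN

R_A = 206/15 kN, R_B = 124/15 kN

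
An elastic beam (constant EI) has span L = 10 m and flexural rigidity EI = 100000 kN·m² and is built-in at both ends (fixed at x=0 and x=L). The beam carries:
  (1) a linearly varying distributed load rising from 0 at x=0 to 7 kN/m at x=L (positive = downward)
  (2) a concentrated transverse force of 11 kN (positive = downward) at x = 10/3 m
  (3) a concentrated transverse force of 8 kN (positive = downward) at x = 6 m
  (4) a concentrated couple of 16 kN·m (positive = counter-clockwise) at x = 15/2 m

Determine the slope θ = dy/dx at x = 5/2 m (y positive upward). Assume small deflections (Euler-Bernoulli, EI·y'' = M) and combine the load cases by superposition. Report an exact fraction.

θ(5/2) = -682133/1152000000 rad

Load 1 — triangular load w₀=7 kN/m (0→w₀ over full span):
  θ_1 = -w₀(2x(L-x)(L-2x)(x+2L)+x²(L-x)²)/(120LEI) = -7·(2·(5/2)·(10-(5/2))·(10-2·(5/2))·((5/2)+2·10)+(5/2)²·(10-(5/2))²)/(120·10·100000) = -273/1024000 rad
Load 2 — point force P=11 kN at a=10/3 m (b=L-a=20/3):
  θ_2 = -Pb²x(2aL-(3a+b)x)/(2L³EI)  [x≤a] = -11·(20/3)²·(5/2)·(2·(10/3)·10-(3·(10/3)+(20/3))·(5/2))/(2·10³·100000) = -11/72000 rad
Load 3 — point force P=8 kN at a=6 m (b=L-a=4):
  θ_3 = -Pb²x(2aL-(3a+b)x)/(2L³EI)  [x≤a] = -8·4²·(5/2)·(2·6·10-(3·6+4)·(5/2))/(2·10³·100000) = -13/125000 rad
Load 4 — applied couple M₀=16 kN·m at a=15/2 m (b=L-a=5/2):
  θ_4 = (R_Ax²/2 - M_Ax)/EI  [x≤a] with R_A=9/5, M_A=5 = ((9/5)·(5/2)²/2 - 5·(5/2))/100000 = -11/160000 rad
Superposition: θ = Σ θ_i = -682133/1152000000 rad ≈ -0.000592 rad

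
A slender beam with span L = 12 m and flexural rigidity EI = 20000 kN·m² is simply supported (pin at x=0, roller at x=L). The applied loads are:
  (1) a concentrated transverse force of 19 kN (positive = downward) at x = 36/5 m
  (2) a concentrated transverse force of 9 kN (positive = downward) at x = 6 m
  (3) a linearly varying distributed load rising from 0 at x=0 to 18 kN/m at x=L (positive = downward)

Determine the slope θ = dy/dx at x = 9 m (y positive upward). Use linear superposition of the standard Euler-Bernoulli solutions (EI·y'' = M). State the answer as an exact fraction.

Load 1 — point force P=19 kN at a=36/5 m (b=L-a=24/5):
  θ_1 = -Pa(2L²-6Lx+3x²+a²)/(6LEI)  [x>a] = -19·(36/5)·(2·12²-6·12·9+3·9²+(36/5)²)/(6·12·20000) = 30951/5000000 rad
Load 2 — point force P=9 kN at a=6 m (b=L-a=6):
  θ_2 = -Pa(2L²-6Lx+3x²+a²)/(6LEI)  [x>a] = -9·6·(2·12²-6·12·9+3·9²+6²)/(6·12·20000) = 243/80000 rad
Load 3 — triangular load w₀=18 kN/m (0→w₀ over full span):
  θ_3 = -w₀(7L⁴-30L²x²+15x⁴)/(360LEI) = -18·(7·12⁴-30·12²·9²+15·9⁴)/(360·12·20000) = 35451/1600000 rad
Superposition: θ = Σ θ_i = 1255383/40000000 rad ≈ 0.031385 rad

θ(9) = 1255383/40000000 rad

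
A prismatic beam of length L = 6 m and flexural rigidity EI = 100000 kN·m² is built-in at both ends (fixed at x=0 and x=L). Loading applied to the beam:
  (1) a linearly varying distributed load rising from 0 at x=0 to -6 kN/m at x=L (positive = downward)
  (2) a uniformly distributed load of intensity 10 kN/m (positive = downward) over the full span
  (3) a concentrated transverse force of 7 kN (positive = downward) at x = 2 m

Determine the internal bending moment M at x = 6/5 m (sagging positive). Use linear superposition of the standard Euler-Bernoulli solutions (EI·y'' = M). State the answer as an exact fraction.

Load 1 — triangular load w₀=-6 kN/m (0→w₀ over full span):
  M_1 = 3w₀Lx/20 - w₀L²/30 - w₀x³/(6L) = 3·(-6)·6·(6/5)/20 - (-6)·6²/30 - (-6)·(6/5)³/(6·6) = 126/125 kN·m
Load 2 — uniform load w=10 kN/m over full span:
  M_2 = wLx/2 - wL²/12 - wx²/2 = 10·6·(6/5)/2 - 10·6²/12 - 10·(6/5)²/2 = -6/5 kN·m
Load 3 — point force P=7 kN at a=2 m (b=L-a=4):
  M_3 = Pb²(3a+b)x/L³ - Pab²/L²  [x≤a] = 7·4²·(3·2+4)·(6/5)/6³ - 7·2·4²/6² = 0 kN·m
Superposition: M = Σ M_i = -24/125 kN·m ≈ -0.192000 kN·m

M(6/5) = -24/125 kN·m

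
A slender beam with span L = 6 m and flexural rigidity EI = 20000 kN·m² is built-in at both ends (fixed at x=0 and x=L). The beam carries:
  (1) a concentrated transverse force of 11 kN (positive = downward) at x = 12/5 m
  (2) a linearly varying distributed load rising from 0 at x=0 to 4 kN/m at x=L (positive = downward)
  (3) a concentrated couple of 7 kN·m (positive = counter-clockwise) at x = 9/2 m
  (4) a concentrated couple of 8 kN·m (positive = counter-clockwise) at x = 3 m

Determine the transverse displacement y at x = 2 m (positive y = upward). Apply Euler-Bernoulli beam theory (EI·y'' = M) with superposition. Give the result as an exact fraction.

Load 1 — point force P=11 kN at a=12/5 m (b=L-a=18/5):
  y_1 = -Pb²x²(3aL-(3a+b)x)/(6L³EI)  [x≤a] = -11·(18/5)²·2²·(3·(12/5)·6-(3·(12/5)+(18/5))·2)/(6·6³·20000) = -297/625000 m
Load 2 — triangular load w₀=4 kN/m (0→w₀ over full span):
  y_2 = -w₀x²(L-x)²(x+2L)/(120LEI) = -4·2²·(6-2)²·(2+2·6)/(120·6·20000) = -7/28125 m
Load 3 — applied couple M₀=7 kN·m at a=9/2 m (b=L-a=3/2):
  y_3 = (R_Ax³/6 - M_Ax²/2)/EI  [x≤a] with R_A=21/16, M_A=35/16 = ((21/16)·2³/6 - (35/16)·2²/2)/20000 = -21/160000 m
Load 4 — applied couple M₀=8 kN·m at a=3 m (b=L-a=3):
  y_4 = (R_Ax³/6 - M_Ax²/2)/EI  [x≤a] with R_A=2, M_A=2 = (2·2³/6 - 2·2²/2)/20000 = -1/15000 m
Superposition: y = Σ y_i = -165961/180000000 m ≈ -0.000922 m

y(2) = -165961/180000000 m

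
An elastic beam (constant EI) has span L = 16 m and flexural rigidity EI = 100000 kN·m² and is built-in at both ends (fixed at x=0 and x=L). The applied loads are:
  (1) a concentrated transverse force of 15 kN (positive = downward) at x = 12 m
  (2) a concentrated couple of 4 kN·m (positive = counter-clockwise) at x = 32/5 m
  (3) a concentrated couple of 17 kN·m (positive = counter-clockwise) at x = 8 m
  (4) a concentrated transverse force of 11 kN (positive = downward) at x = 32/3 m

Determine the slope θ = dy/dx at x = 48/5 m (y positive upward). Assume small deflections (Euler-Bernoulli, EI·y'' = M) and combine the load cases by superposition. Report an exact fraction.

θ(48/5) = 7649/70312500 rad

Load 1 — point force P=15 kN at a=12 m (b=L-a=4):
  θ_1 = -Pb²x(2aL-(3a+b)x)/(2L³EI)  [x≤a] = -15·4²·(48/5)·(2·12·16-(3·12+4)·(48/5))/(2·16³·100000) = 0 rad
Load 2 — applied couple M₀=4 kN·m at a=32/5 m (b=L-a=48/5):
  θ_2 = (R_Ax²/2 - M_Ax - M₀(x-a))/EI  [x>a] with R_A=9/25, M_A=12/25 = ((9/25)·(48/5)²/2 - (12/25)·(48/5) - 4·((48/5)-(32/5)))/100000 = -16/1953125 rad
Load 3 — applied couple M₀=17 kN·m at a=8 m (b=L-a=8):
  θ_3 = (R_Ax²/2 - M_Ax - M₀(x-a))/EI  [x>a] with R_A=51/32, M_A=17/4 = ((51/32)·(48/5)²/2 - (17/4)·(48/5) - 17·((48/5)-8))/100000 = 17/312500 rad
Load 4 — point force P=11 kN at a=32/3 m (b=L-a=16/3):
  θ_4 = -Pb²x(2aL-(3a+b)x)/(2L³EI)  [x≤a] = -11·(16/3)²·(48/5)·(2·(32/3)·16-(3·(32/3)+(16/3))·(48/5))/(2·16³·100000) = 44/703125 rad
Superposition: θ = Σ θ_i = 7649/70312500 rad ≈ 0.000109 rad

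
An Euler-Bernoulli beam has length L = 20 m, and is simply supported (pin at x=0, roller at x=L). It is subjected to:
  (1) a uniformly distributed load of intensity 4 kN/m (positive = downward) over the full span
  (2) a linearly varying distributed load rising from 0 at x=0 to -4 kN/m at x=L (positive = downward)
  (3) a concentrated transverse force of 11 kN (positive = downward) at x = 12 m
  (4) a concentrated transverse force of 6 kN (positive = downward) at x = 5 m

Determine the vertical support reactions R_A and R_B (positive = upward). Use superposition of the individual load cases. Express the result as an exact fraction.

R_A = 1067/30 kN, R_B = 643/30 kN

Load 1 — uniform load w=4 kN/m over full span:
  R_A = wL/2 = 4·20/2 = 40 kN
  R_B = wL/2 = 4·20/2 = 40 kN
Load 2 — triangular load w₀=-4 kN/m (0→w₀ over full span):
  R_A = w₀L/6 = (-4)·20/6 = -40/3 kN
  R_B = w₀L/3 = (-4)·20/3 = -80/3 kN
Load 3 — point force P=11 kN at a=12 m (b=L-a=8):
  R_A = Pb/L = 11·8/20 = 22/5 kN
  R_B = Pa/L = 11·12/20 = 33/5 kN
Load 4 — point force P=6 kN at a=5 m (b=L-a=15):
  R_A = Pb/L = 6·15/20 = 9/2 kN
  R_B = Pa/L = 6·5/20 = 3/2 kN
Superposition: R_A = 1067/30 kN, R_B = 643/30 kN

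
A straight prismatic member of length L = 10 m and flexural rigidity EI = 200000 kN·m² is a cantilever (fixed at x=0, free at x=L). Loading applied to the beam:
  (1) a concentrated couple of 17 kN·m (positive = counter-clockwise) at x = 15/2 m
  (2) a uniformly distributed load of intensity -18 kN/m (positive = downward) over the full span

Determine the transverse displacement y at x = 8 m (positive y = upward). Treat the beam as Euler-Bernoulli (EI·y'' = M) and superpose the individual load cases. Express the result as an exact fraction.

y(8) = 136431/1600000 m

Load 1 — applied couple M₀=17 kN·m at a=15/2 m (b=L-a=5/2):
  y_1 = M₀a(2x-a)/(2EI)  [x>a] = 17·(15/2)·(2·8-(15/2))/(2·200000) = 867/320000 m
Load 2 — uniform load w=-18 kN/m over full span:
  y_2 = -wx²(x²-4Lx+6L²)/(24EI) = -(-18)·8²·(8²-4·10·8+6·10²)/(24·200000) = 258/3125 m
Superposition: y = Σ y_i = 136431/1600000 m ≈ 0.085269 m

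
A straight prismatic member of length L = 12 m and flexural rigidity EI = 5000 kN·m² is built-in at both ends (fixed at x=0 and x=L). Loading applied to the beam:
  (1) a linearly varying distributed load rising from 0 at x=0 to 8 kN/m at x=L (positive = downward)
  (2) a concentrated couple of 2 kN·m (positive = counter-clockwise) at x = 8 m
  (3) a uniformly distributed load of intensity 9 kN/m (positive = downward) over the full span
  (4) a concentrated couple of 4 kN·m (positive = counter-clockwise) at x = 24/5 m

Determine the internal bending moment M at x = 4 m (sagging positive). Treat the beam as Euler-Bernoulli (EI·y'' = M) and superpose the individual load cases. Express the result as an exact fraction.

Load 1 — triangular load w₀=8 kN/m (0→w₀ over full span):
  M_1 = 3w₀Lx/20 - w₀L²/30 - w₀x³/(6L) = 3·8·12·4/20 - 8·12²/30 - 8·4³/(6·12) = 544/45 kN·m
Load 2 — applied couple M₀=2 kN·m at a=8 m (b=L-a=4):
  M_2 = R_Ax - M_A  [x≤a] with R_A=2/9, M_A=2/3 = (2/9)·4 - (2/3) = 2/9 kN·m
Load 3 — uniform load w=9 kN/m over full span:
  M_3 = wLx/2 - wL²/12 - wx²/2 = 9·12·4/2 - 9·12²/12 - 9·4²/2 = 36 kN·m
Load 4 — applied couple M₀=4 kN·m at a=24/5 m (b=L-a=36/5):
  M_4 = R_Ax - M_A  [x≤a] with R_A=12/25, M_A=12/25 = (12/25)·4 - (12/25) = 36/25 kN·m
Superposition: M = Σ M_i = 11194/225 kN·m ≈ 49.751111 kN·m

M(4) = 11194/225 kN·m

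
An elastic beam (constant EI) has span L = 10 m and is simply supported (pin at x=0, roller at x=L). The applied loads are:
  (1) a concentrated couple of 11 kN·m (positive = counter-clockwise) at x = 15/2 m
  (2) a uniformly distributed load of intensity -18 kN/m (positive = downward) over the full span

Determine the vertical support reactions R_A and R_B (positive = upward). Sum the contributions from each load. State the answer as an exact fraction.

Load 1 — applied couple M₀=11 kN·m at a=15/2 m (b=L-a=5/2):
  R_A = M₀/L = 11/10 kN
  R_B = -M₀/L = -11/10 kN
Load 2 — uniform load w=-18 kN/m over full span:
  R_A = wL/2 = (-18)·10/2 = -90 kN
  R_B = wL/2 = (-18)·10/2 = -90 kN
Superposition: R_A = -889/10 kN, R_B = -911/10 kN

R_A = -889/10 kN, R_B = -911/10 kN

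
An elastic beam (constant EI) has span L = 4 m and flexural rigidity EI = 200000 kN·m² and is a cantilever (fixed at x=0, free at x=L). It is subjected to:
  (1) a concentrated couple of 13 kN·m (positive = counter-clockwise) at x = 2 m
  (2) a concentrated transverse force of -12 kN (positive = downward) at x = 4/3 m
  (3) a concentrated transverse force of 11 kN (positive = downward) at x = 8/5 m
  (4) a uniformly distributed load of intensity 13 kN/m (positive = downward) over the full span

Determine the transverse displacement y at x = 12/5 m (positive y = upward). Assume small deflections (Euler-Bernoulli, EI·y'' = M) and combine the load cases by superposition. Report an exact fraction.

Load 1 — applied couple M₀=13 kN·m at a=2 m (b=L-a=2):
  y_1 = M₀a(2x-a)/(2EI)  [x>a] = 13·2·(2·(12/5)-2)/(2·200000) = 91/500000 m
Load 2 — point force P=-12 kN at a=4/3 m (b=L-a=8/3):
  y_2 = -Pa²(3x-a)/(6EI)  [x>a] = -(-12)·(4/3)²·(3·(12/5)-(4/3))/(6·200000) = 44/421875 m
Load 3 — point force P=11 kN at a=8/5 m (b=L-a=12/5):
  y_3 = -Pa²(3x-a)/(6EI)  [x>a] = -11·(8/5)²·(3·(12/5)-(8/5))/(6·200000) = -154/1171875 m
Load 4 — uniform load w=13 kN/m over full span:
  y_4 = -wx²(x²-4Lx+6L²)/(24EI) = -13·(12/5)²·((12/5)²-4·4·(12/5)+6·4²)/(24·200000) = -3861/3906250 m
Superposition: y = Σ y_i = -1406587/1687500000 m ≈ -0.000834 m

y(12/5) = -1406587/1687500000 m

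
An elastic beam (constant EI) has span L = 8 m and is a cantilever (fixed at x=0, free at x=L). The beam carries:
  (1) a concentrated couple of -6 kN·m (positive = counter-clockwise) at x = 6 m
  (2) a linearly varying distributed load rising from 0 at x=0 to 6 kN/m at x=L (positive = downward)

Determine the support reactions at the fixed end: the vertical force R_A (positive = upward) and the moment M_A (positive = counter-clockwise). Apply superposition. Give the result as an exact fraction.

Load 1 — applied couple M₀=-6 kN·m at a=6 m (b=L-a=2):
  R_A = 0 kN
  M_A = -M₀ = -(-6) = 6 kN·m
Load 2 — triangular load w₀=6 kN/m (0→w₀ over full span):
  R_A = w₀L/2 = 6·8/2 = 24 kN
  M_A = w₀L²/3 = 6·8²/3 = 128 kN·m
Superposition: R_A = 24 kN, M_A = 134 kN·m

R_A = 24 kN, M_A = 134 kN·m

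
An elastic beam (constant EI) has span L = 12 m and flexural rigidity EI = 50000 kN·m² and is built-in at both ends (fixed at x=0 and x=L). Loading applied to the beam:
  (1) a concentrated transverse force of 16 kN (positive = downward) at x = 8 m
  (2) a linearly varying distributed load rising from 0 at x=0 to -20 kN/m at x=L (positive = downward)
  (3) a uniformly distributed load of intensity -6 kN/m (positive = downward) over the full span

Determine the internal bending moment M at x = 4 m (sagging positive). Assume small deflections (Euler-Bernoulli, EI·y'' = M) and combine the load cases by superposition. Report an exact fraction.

Load 1 — point force P=16 kN at a=8 m (b=L-a=4):
  M_1 = Pb²(3a+b)x/L³ - Pab²/L²  [x≤a] = 16·4²·(3·8+4)·4/12³ - 16·8·4²/12² = 64/27 kN·m
Load 2 — triangular load w₀=-20 kN/m (0→w₀ over full span):
  M_2 = 3w₀Lx/20 - w₀L²/30 - w₀x³/(6L) = 3·(-20)·12·4/20 - (-20)·12²/30 - (-20)·4³/(6·12) = -272/9 kN·m
Load 3 — uniform load w=-6 kN/m over full span:
  M_3 = wLx/2 - wL²/12 - wx²/2 = (-6)·12·4/2 - (-6)·12²/12 - (-6)·4²/2 = -24 kN·m
Superposition: M = Σ M_i = -1400/27 kN·m ≈ -51.851852 kN·m

M(4) = -1400/27 kN·m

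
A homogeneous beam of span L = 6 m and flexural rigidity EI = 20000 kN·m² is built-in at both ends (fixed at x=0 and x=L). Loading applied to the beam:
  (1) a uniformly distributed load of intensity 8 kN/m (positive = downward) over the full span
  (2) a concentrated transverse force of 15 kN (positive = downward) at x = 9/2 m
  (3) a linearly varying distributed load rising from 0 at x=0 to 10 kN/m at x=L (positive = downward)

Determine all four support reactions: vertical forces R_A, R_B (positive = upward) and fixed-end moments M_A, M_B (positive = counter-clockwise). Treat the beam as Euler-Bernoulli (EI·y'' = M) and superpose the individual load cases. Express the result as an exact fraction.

R_A = 1131/32 kN, M_A = 1287/32 kN·m, R_B = 1845/32 kN, M_B = -1749/32 kN·m

Load 1 — uniform load w=8 kN/m over full span:
  R_A = wL/2 = 8·6/2 = 24 kN
  M_A = wL²/12 = 8·6²/12 = 24 kN·m
  R_B = wL/2 = 8·6/2 = 24 kN
  M_B = -wL²/12 = -8·6²/12 = -24 kN·m
Load 2 — point force P=15 kN at a=9/2 m (b=L-a=3/2):
  R_A = Pb²(3a+b)/L³ = 15·(3/2)²·(3·(9/2)+(3/2))/6³ = 75/32 kN
  M_A = Pab²/L² = 15·(9/2)·(3/2)²/6² = 135/32 kN·m
  R_B = Pa²(a+3b)/L³ = 15·(9/2)²·((9/2)+3·(3/2))/6³ = 405/32 kN
  M_B = -Pa²b/L² = -15·(9/2)²·(3/2)/6² = -405/32 kN·m
Load 3 — triangular load w₀=10 kN/m (0→w₀ over full span):
  R_A = 3w₀L/20 = 3·10·6/20 = 9 kN
  M_A = w₀L²/30 = 10·6²/30 = 12 kN·m
  R_B = 7w₀L/20 = 7·10·6/20 = 21 kN
  M_B = -w₀L²/20 = -10·6²/20 = -18 kN·m
Superposition: R_A = 1131/32 kN, M_A = 1287/32 kN·m, R_B = 1845/32 kN, M_B = -1749/32 kN·m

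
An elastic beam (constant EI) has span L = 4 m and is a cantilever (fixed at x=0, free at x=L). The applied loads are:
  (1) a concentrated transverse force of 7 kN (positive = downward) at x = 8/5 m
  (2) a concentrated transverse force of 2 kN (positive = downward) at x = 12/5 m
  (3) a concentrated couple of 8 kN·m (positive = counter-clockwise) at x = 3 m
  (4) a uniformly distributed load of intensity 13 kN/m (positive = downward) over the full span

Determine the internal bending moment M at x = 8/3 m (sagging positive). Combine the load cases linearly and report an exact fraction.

Load 1 — point force P=7 kN at a=8/5 m (b=L-a=12/5):
  M_1 = 0  [x>a] = 0 kN·m
Load 2 — point force P=2 kN at a=12/5 m (b=L-a=8/5):
  M_2 = 0  [x>a] = 0 kN·m
Load 3 — applied couple M₀=8 kN·m at a=3 m (b=L-a=1):
  M_3 = M₀  [x≤a] = 8 = 8 kN·m
Load 4 — uniform load w=13 kN/m over full span:
  M_4 = -w(L-x)²/2 = -13·(4-(8/3))²/2 = -104/9 kN·m
Superposition: M = Σ M_i = -32/9 kN·m ≈ -3.555556 kN·m

M(8/3) = -32/9 kN·m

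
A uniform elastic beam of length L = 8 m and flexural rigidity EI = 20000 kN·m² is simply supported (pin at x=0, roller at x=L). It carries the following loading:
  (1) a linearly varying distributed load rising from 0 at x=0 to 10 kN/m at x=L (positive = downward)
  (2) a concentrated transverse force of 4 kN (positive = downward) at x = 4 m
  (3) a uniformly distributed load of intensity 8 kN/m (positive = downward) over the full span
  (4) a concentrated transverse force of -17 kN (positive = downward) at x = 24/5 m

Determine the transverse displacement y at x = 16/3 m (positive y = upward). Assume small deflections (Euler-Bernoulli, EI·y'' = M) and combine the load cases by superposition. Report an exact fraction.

y(16/3) = -1402532/56953125 m

Load 1 — triangular load w₀=10 kN/m (0→w₀ over full span):
  y_1 = -w₀x(7L⁴-10L²x²+3x⁴)/(360LEI) = -10·(16/3)·(7·8⁴-10·8²·(16/3)²+3·(16/3)⁴)/(360·8·20000) = -1088/91125 m
Load 2 — point force P=4 kN at a=4 m (b=L-a=4):
  y_2 = -Pa(L-x)(2Lx-a²-x²)/(6LEI)  [x>a] = -4·4·(8-(16/3))·(2·8·(16/3)-4²-(16/3)²)/(6·8·20000) = -92/50625 m
Load 3 — uniform load w=8 kN/m over full span:
  y_3 = -wx(L³-2Lx²+x³)/(24EI) = -8·(16/3)·(8³-2·8·(16/3)²+(16/3)³)/(24·20000) = -2816/151875 m
Load 4 — point force P=-17 kN at a=24/5 m (b=L-a=16/5):
  y_4 = -Pa(L-x)(2Lx-a²-x²)/(6LEI)  [x>a] = -(-17)·(24/5)·(8-(16/3))·(2·8·(16/3)-(24/5)²-(16/3)²)/(6·8·20000) = 16184/2109375 m
Superposition: y = Σ y_i = -1402532/56953125 m ≈ -0.024626 m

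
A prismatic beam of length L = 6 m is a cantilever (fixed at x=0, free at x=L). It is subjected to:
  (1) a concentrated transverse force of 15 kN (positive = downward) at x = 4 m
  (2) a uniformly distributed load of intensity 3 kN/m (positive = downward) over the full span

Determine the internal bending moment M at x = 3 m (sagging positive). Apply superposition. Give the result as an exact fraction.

M(3) = -57/2 kN·m

Load 1 — point force P=15 kN at a=4 m (b=L-a=2):
  M_1 = -P(a-x)  [x≤a] = -15·(4-3) = -15 kN·m
Load 2 — uniform load w=3 kN/m over full span:
  M_2 = -w(L-x)²/2 = -3·(6-3)²/2 = -27/2 kN·m
Superposition: M = Σ M_i = -57/2 kN·m ≈ -28.500000 kN·m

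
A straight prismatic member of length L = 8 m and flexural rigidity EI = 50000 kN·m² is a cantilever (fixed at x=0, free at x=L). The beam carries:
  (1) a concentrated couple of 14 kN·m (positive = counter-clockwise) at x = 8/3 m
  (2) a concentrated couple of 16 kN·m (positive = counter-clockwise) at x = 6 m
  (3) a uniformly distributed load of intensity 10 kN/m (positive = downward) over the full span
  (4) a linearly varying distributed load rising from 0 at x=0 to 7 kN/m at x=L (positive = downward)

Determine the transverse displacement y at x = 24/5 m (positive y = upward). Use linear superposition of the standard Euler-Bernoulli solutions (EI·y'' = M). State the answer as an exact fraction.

y(24/5) = -29373796/439453125 m

Load 1 — applied couple M₀=14 kN·m at a=8/3 m (b=L-a=16/3):
  y_1 = M₀a(2x-a)/(2EI)  [x>a] = 14·(8/3)·(2·(24/5)-(8/3))/(2·50000) = 364/140625 m
Load 2 — applied couple M₀=16 kN·m at a=6 m (b=L-a=2):
  y_2 = M₀x²/(2EI)  [x≤a] = 16·(24/5)²/(2·50000) = 288/78125 m
Load 3 — uniform load w=10 kN/m over full span:
  y_3 = -wx²(x²-4Lx+6L²)/(24EI) = -10·(24/5)²·((24/5)²-4·8·(24/5)+6·8²)/(24·50000) = -19008/390625 m
Load 4 — triangular load w₀=7 kN/m (0→w₀ over full span):
  y_4 = (w₀Lx³/12-w₀L²x²/6-w₀x⁵/(120L))/EI = (7·8·(24/5)³/12-7·8²·(24/5)²/6-7·(24/5)⁵/(120·8))/50000 = -1194144/48828125 m
Superposition: y = Σ y_i = -29373796/439453125 m ≈ -0.066842 m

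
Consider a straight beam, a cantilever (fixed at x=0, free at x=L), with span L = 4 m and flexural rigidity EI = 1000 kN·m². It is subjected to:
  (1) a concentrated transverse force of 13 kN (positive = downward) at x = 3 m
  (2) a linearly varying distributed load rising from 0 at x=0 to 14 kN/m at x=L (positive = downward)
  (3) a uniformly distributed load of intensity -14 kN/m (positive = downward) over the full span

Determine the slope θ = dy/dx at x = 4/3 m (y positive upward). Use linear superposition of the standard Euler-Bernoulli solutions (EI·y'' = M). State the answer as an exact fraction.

θ(4/3) = -637/60750 rad

Load 1 — point force P=13 kN at a=3 m (b=L-a=1):
  θ_1 = -Px(2a-x)/(2EI)  [x≤a] = -13·(4/3)·(2·3-(4/3))/(2·1000) = -91/2250 rad
Load 2 — triangular load w₀=14 kN/m (0→w₀ over full span):
  θ_2 = (w₀Lx²/4-w₀L²x/3-w₀x⁴/(24L))/EI = (14·4·(4/3)²/4-14·4²·(4/3)/3-14·(4/3)⁴/(24·4))/1000 = -2282/30375 rad
Load 3 — uniform load w=-14 kN/m over full span:
  θ_3 = -wx(x²-3Lx+3L²)/(6EI) = -(-14)·(4/3)·((4/3)²-3·4·(4/3)+3·4²)/(6·1000) = 1064/10125 rad
Superposition: θ = Σ θ_i = -637/60750 rad ≈ -0.010486 rad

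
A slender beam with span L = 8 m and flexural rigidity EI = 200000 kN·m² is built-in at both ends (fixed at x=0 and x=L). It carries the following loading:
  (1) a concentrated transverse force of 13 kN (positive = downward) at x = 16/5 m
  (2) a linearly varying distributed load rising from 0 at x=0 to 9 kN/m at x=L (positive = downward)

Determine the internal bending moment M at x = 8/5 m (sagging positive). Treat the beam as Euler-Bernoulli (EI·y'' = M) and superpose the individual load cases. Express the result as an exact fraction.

M(8/5) = -2616/625 kN·m

Load 1 — point force P=13 kN at a=16/5 m (b=L-a=24/5):
  M_1 = Pb²(3a+b)x/L³ - Pab²/L²  [x≤a] = 13·(24/5)²·(3·(16/5)+(24/5))·(8/5)/8³ - 13·(16/5)·(24/5)²/8² = -936/625 kN·m
Load 2 — triangular load w₀=9 kN/m (0→w₀ over full span):
  M_2 = 3w₀Lx/20 - w₀L²/30 - w₀x³/(6L) = 3·9·8·(8/5)/20 - 9·8²/30 - 9·(8/5)³/(6·8) = -336/125 kN·m
Superposition: M = Σ M_i = -2616/625 kN·m ≈ -4.185600 kN·m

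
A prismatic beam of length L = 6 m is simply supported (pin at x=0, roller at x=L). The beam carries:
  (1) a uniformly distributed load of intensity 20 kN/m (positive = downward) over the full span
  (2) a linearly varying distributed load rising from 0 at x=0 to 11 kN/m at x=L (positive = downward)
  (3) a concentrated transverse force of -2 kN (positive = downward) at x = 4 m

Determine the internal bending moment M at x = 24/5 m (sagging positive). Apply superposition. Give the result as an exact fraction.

Load 1 — uniform load w=20 kN/m over full span:
  M_1 = wx(L-x)/2 = 20·(24/5)·(6-(24/5))/2 = 288/5 kN·m
Load 2 — triangular load w₀=11 kN/m (0→w₀ over full span):
  M_2 = w₀Lx/6 - w₀x³/(6L) = 11·6·(24/5)/6 - 11·(24/5)³/(6·6) = 2376/125 kN·m
Load 3 — point force P=-2 kN at a=4 m (b=L-a=2):
  M_3 = Pa(L-x)/L  [x>a] = (-2)·4·(6-(24/5))/6 = -8/5 kN·m
Superposition: M = Σ M_i = 9376/125 kN·m ≈ 75.008000 kN·m

M(24/5) = 9376/125 kN·m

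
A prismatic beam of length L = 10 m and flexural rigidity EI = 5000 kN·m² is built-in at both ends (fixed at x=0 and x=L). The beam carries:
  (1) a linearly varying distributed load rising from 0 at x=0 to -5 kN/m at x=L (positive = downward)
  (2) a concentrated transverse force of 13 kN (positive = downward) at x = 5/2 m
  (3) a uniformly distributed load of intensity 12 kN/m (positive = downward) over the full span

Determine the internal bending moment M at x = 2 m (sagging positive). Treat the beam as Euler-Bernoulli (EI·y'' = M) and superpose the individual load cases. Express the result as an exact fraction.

M(2) = 191/96 kN·m

Load 1 — triangular load w₀=-5 kN/m (0→w₀ over full span):
  M_1 = 3w₀Lx/20 - w₀L²/30 - w₀x³/(6L) = 3·(-5)·10·2/20 - (-5)·10²/30 - (-5)·2³/(6·10) = 7/3 kN·m
Load 2 — point force P=13 kN at a=5/2 m (b=L-a=15/2):
  M_2 = Pb²(3a+b)x/L³ - Pab²/L²  [x≤a] = 13·(15/2)²·(3·(5/2)+(15/2))·2/10³ - 13·(5/2)·(15/2)²/10² = 117/32 kN·m
Load 3 — uniform load w=12 kN/m over full span:
  M_3 = wLx/2 - wL²/12 - wx²/2 = 12·10·2/2 - 12·10²/12 - 12·2²/2 = -4 kN·m
Superposition: M = Σ M_i = 191/96 kN·m ≈ 1.989583 kN·m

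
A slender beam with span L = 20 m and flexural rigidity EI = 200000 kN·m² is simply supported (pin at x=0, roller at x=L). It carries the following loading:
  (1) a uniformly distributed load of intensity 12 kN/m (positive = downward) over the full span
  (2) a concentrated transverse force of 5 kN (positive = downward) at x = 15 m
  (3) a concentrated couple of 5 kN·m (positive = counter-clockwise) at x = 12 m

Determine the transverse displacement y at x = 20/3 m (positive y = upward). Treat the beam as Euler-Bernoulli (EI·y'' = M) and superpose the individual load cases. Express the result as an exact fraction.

y(20/3) = -720347/6480000 m

Load 1 — uniform load w=12 kN/m over full span:
  y_1 = -wx(L³-2Lx²+x³)/(24EI) = -12·(20/3)·(20³-2·20·(20/3)²+(20/3)³)/(24·200000) = -44/405 m
Load 2 — point force P=5 kN at a=15 m (b=L-a=5):
  y_2 = -Pbx(L²-b²-x²)/(6LEI)  [x≤a] = -5·5·(20/3)·(20²-5²-(20/3)²)/(6·20·200000) = -119/51840 m
Load 3 — applied couple M₀=5 kN·m at a=12 m (b=L-a=8):
  y_3 = (M₀x³/(6L)+C₁x)/EI  [x≤a] with C₁=M₀(3b²-L²)/(6L)=-26/3 = (5·(20/3)³/(6·20)+(-26/3)·(20/3))/200000 = -23/101250 m
Superposition: y = Σ y_i = -720347/6480000 m ≈ -0.111165 m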